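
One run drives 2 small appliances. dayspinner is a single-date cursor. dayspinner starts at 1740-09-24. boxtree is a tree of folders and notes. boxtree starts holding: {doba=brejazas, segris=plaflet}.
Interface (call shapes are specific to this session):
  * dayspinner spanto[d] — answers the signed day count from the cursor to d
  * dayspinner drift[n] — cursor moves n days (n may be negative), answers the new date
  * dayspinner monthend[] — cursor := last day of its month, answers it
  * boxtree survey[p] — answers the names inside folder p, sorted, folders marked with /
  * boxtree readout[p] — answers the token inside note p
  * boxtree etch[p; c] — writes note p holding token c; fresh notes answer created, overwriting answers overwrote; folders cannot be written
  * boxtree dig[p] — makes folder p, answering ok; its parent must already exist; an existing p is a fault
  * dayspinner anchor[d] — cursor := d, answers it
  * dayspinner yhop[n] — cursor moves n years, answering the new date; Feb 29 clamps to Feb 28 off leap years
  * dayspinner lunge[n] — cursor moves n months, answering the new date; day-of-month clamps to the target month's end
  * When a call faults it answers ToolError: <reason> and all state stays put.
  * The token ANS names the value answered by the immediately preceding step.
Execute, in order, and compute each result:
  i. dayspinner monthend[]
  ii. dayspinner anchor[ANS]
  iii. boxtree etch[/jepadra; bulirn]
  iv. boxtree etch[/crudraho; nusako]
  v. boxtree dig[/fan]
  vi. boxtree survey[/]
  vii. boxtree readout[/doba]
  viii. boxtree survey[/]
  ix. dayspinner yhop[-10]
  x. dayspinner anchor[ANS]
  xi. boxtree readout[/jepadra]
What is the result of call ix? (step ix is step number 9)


Answer: 1730-09-30

Derivation:
>> dayspinner monthend()
<< 1740-09-30
>> dayspinner anchor(d='ANS')
<< 1740-09-30
>> boxtree etch(p='/jepadra', c='bulirn')
<< created
>> boxtree etch(p='/crudraho', c='nusako')
<< created
>> boxtree dig(p='/fan')
<< ok
>> boxtree survey(p='/')
<< [crudraho, doba, fan/, jepadra, segris]
>> boxtree readout(p='/doba')
<< brejazas
>> boxtree survey(p='/')
<< [crudraho, doba, fan/, jepadra, segris]
>> dayspinner yhop(n='-10')
<< 1730-09-30
>> dayspinner anchor(d='ANS')
<< 1730-09-30
>> boxtree readout(p='/jepadra')
<< bulirn


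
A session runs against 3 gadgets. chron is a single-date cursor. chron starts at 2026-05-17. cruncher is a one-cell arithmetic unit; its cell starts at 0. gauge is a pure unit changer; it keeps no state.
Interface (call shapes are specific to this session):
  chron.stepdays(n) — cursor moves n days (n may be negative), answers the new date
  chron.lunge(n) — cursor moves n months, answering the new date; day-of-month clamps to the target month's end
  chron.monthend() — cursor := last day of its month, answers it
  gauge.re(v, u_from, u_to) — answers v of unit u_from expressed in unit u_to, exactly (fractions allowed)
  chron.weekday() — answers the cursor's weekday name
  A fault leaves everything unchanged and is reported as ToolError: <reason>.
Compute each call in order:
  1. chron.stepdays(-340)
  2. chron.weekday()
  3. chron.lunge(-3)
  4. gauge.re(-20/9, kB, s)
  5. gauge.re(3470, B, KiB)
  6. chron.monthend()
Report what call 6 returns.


Answer: 2025-03-31

Derivation:
;; chron.stepdays(n: -340) ~> 2025-06-11
;; chron.weekday() ~> Wednesday
;; chron.lunge(n: -3) ~> 2025-03-11
;; gauge.re(v: -20/9, u_from: kB, u_to: s) ~> ToolError: incompatible units
;; gauge.re(v: 3470, u_from: B, u_to: KiB) ~> 1735/512
;; chron.monthend() ~> 2025-03-31


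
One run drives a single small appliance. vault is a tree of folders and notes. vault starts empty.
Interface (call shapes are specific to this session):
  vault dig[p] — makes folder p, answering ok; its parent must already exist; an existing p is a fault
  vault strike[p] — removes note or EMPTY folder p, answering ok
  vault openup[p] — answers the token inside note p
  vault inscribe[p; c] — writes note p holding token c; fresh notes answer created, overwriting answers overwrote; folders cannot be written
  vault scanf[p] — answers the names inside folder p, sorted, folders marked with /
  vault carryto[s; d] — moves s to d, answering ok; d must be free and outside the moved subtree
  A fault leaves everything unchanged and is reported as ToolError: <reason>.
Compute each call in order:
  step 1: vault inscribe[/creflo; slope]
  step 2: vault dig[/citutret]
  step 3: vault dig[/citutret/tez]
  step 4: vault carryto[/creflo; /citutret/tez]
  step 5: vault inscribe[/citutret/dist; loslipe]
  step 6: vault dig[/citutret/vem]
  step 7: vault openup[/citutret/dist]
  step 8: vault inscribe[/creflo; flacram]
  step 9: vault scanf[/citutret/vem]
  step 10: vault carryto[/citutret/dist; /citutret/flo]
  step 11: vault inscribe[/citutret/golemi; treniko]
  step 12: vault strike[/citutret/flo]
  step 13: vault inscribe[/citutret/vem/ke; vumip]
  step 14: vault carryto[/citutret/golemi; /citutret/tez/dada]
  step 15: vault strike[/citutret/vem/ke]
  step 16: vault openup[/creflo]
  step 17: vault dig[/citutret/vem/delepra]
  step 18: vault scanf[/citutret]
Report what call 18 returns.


CALL vault inscribe[p=/creflo; c=slope]
RET  created
CALL vault dig[p=/citutret]
RET  ok
CALL vault dig[p=/citutret/tez]
RET  ok
CALL vault carryto[s=/creflo; d=/citutret/tez]
RET  ToolError: exists
CALL vault inscribe[p=/citutret/dist; c=loslipe]
RET  created
CALL vault dig[p=/citutret/vem]
RET  ok
CALL vault openup[p=/citutret/dist]
RET  loslipe
CALL vault inscribe[p=/creflo; c=flacram]
RET  overwrote
CALL vault scanf[p=/citutret/vem]
RET  []
CALL vault carryto[s=/citutret/dist; d=/citutret/flo]
RET  ok
CALL vault inscribe[p=/citutret/golemi; c=treniko]
RET  created
CALL vault strike[p=/citutret/flo]
RET  ok
CALL vault inscribe[p=/citutret/vem/ke; c=vumip]
RET  created
CALL vault carryto[s=/citutret/golemi; d=/citutret/tez/dada]
RET  ok
CALL vault strike[p=/citutret/vem/ke]
RET  ok
CALL vault openup[p=/creflo]
RET  flacram
CALL vault dig[p=/citutret/vem/delepra]
RET  ok
CALL vault scanf[p=/citutret]
RET  [tez/, vem/]

Answer: [tez/, vem/]


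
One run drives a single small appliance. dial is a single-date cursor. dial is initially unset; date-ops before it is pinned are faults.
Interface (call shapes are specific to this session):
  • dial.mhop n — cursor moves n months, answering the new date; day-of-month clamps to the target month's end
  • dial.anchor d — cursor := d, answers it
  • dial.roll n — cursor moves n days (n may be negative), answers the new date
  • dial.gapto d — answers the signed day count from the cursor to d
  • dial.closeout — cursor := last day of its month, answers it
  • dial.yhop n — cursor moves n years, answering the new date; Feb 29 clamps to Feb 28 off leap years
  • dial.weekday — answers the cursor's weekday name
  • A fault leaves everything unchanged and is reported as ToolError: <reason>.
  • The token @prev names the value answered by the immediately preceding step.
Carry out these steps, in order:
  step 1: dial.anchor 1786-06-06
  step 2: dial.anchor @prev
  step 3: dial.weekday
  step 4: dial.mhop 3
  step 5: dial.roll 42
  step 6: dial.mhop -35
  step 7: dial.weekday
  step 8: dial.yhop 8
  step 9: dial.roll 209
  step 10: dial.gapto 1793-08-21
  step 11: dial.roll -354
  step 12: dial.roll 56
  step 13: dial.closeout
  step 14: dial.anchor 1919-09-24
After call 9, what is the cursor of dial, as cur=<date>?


Answer: cur=1792-06-14

Derivation:
I run dial.anchor with d=1786-06-06, and see 1786-06-06.
Now I run dial.anchor with d=@prev, yielding 1786-06-06.
I use dial.weekday(), and observe Tuesday.
I call dial.mhop with n=3, yielding 1786-09-06.
I use dial.roll with n=42, yielding 1786-10-18.
I run dial.mhop with n=-35: 1783-11-18.
I run dial.weekday, giving Tuesday.
Invoking dial.yhop with n=8, → 1791-11-18.
I run dial.roll with n=209, and see 1792-06-14.
I call dial.gapto with d=1793-08-21, and observe 433.
I use dial.roll with n=-354, and observe 1791-06-26.
Now I run dial.roll with n=56, and get 1791-08-21.
I run dial.closeout, → 1791-08-31.
Next I call dial.anchor with d=1919-09-24, yielding 1919-09-24.


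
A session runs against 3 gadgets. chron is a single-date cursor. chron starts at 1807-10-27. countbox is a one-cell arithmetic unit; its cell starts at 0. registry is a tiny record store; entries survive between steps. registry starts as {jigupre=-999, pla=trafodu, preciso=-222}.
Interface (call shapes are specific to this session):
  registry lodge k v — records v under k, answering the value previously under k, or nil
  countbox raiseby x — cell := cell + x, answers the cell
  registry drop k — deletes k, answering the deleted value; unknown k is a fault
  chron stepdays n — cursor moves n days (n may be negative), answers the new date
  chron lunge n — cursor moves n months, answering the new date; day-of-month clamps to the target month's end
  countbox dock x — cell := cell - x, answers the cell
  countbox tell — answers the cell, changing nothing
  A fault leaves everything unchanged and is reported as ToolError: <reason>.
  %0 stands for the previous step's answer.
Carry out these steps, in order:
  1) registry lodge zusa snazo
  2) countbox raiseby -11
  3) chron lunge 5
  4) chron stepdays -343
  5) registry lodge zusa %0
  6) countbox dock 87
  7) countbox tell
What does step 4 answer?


Answer: 1807-04-19

Derivation:
[in] registry lodge k='zusa' v='snazo'
  nil
[in] countbox raiseby x='-11'
  -11
[in] chron lunge n='5'
  1808-03-27
[in] chron stepdays n='-343'
  1807-04-19
[in] registry lodge k='zusa' v='%0'
  snazo
[in] countbox dock x='87'
  -98
[in] countbox tell
  -98


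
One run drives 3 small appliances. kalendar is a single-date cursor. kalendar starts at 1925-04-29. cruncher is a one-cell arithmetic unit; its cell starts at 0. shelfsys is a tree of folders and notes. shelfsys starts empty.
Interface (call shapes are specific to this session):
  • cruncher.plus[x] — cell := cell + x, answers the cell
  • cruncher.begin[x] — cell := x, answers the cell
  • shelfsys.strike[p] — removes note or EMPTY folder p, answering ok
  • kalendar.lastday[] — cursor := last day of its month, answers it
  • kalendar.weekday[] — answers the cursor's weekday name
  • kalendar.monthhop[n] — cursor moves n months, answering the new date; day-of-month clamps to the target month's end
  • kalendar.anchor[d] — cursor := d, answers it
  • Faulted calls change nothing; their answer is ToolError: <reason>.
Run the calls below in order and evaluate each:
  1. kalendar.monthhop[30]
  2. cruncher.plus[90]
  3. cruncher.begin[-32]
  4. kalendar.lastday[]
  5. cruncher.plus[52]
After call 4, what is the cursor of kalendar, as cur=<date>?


·→ kalendar.monthhop(n→30)
·← 1927-10-29
·→ cruncher.plus(x→90)
·← 90
·→ cruncher.begin(x→-32)
·← -32
·→ kalendar.lastday()
·← 1927-10-31
·→ cruncher.plus(x→52)
·← 20

Answer: cur=1927-10-31


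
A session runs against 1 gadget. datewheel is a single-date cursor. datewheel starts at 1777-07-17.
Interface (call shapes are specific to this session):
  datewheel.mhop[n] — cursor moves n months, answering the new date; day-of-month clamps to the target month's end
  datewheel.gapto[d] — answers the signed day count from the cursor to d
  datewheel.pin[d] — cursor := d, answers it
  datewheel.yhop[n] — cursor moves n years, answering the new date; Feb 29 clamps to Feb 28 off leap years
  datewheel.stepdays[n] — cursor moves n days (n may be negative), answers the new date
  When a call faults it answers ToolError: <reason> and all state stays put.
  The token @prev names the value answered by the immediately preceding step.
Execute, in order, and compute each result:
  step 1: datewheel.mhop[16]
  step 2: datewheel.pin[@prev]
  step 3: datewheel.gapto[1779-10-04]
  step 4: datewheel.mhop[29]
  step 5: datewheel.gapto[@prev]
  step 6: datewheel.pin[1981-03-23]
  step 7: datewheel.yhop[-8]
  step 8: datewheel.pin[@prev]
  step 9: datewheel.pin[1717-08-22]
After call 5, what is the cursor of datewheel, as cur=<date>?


Answer: cur=1781-04-17

Derivation:
-- 1. datewheel.mhop(n→16) -> 1778-11-17
-- 2. datewheel.pin(d→@prev) -> 1778-11-17
-- 3. datewheel.gapto(d→1779-10-04) -> 321
-- 4. datewheel.mhop(n→29) -> 1781-04-17
-- 5. datewheel.gapto(d→@prev) -> 0
-- 6. datewheel.pin(d→1981-03-23) -> 1981-03-23
-- 7. datewheel.yhop(n→-8) -> 1973-03-23
-- 8. datewheel.pin(d→@prev) -> 1973-03-23
-- 9. datewheel.pin(d→1717-08-22) -> 1717-08-22


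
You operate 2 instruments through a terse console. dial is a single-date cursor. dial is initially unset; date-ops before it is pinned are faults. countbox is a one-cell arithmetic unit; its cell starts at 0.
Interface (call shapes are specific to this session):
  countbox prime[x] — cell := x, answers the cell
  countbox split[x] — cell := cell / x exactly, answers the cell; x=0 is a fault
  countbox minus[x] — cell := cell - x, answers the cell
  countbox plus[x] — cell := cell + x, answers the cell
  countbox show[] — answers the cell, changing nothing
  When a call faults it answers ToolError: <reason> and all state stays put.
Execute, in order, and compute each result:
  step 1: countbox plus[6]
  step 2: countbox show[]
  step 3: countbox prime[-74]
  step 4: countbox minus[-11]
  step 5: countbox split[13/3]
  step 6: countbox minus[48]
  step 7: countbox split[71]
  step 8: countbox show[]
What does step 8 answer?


Answer: -813/923

Derivation:
-- 1. countbox plus(x='6') ~> 6
-- 2. countbox show() ~> 6
-- 3. countbox prime(x='-74') ~> -74
-- 4. countbox minus(x='-11') ~> -63
-- 5. countbox split(x='13/3') ~> -189/13
-- 6. countbox minus(x='48') ~> -813/13
-- 7. countbox split(x='71') ~> -813/923
-- 8. countbox show() ~> -813/923


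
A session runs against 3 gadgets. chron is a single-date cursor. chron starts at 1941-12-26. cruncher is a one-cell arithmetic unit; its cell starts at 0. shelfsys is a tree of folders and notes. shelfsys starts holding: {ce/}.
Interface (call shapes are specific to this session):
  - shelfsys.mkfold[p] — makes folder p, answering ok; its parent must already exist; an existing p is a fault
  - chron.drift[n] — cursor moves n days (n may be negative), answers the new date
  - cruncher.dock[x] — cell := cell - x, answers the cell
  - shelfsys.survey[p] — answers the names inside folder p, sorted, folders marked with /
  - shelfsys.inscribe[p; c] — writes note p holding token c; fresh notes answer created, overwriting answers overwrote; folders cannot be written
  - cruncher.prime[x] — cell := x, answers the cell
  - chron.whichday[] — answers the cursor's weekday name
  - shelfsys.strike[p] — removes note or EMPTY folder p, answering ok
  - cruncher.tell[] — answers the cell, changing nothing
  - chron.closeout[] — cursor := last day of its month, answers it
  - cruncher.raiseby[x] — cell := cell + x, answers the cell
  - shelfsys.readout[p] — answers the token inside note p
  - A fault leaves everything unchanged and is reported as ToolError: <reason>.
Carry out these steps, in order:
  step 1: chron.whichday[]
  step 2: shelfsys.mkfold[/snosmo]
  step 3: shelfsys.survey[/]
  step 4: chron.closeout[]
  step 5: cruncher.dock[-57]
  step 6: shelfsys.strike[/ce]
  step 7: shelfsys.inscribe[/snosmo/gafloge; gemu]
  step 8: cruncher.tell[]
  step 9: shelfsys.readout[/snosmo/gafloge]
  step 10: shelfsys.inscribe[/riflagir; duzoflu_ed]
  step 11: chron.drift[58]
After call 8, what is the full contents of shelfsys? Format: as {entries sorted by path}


-- chron.whichday() == Friday
-- shelfsys.mkfold(p=/snosmo) == ok
-- shelfsys.survey(p=/) == [ce/, snosmo/]
-- chron.closeout() == 1941-12-31
-- cruncher.dock(x=-57) == 57
-- shelfsys.strike(p=/ce) == ok
-- shelfsys.inscribe(p=/snosmo/gafloge, c=gemu) == created
-- cruncher.tell() == 57
-- shelfsys.readout(p=/snosmo/gafloge) == gemu
-- shelfsys.inscribe(p=/riflagir, c=duzoflu_ed) == created
-- chron.drift(n=58) == 1942-02-27

Answer: {snosmo/, snosmo/gafloge=gemu}


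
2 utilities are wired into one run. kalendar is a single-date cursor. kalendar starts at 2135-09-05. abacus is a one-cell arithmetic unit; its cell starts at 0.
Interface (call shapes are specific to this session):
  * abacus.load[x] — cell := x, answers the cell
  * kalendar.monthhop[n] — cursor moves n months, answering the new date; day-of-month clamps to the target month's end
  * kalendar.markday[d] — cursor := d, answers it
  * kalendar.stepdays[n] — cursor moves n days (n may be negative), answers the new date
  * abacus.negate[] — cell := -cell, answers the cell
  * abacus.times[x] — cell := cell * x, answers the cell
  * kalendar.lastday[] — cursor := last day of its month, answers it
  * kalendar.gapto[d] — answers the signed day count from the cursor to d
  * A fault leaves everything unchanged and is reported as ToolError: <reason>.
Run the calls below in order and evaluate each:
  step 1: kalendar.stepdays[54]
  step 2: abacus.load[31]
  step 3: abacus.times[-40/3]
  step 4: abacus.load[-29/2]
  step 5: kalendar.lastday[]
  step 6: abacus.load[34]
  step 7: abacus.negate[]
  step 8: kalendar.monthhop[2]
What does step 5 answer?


;; 1. kalendar.stepdays(n=54) : 2135-10-29
;; 2. abacus.load(x=31) : 31
;; 3. abacus.times(x=-40/3) : -1240/3
;; 4. abacus.load(x=-29/2) : -29/2
;; 5. kalendar.lastday() : 2135-10-31
;; 6. abacus.load(x=34) : 34
;; 7. abacus.negate() : -34
;; 8. kalendar.monthhop(n=2) : 2135-12-31

Answer: 2135-10-31


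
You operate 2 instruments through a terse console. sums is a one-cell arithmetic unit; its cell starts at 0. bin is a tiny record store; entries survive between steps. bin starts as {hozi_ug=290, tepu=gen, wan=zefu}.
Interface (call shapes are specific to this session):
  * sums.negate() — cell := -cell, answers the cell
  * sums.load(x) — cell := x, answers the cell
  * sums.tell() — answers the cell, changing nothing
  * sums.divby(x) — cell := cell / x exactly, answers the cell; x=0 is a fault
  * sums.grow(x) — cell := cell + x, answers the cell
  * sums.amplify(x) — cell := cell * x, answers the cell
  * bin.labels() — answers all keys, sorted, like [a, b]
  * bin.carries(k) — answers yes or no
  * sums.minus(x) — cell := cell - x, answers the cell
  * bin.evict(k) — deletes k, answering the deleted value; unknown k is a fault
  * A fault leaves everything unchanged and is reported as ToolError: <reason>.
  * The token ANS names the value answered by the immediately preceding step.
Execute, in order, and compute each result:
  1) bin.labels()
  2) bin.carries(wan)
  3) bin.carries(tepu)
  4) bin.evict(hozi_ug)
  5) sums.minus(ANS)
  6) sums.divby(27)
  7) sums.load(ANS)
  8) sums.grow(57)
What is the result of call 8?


% bin.labels
[out] [hozi_ug, tepu, wan]
% bin.carries k='wan'
[out] yes
% bin.carries k='tepu'
[out] yes
% bin.evict k='hozi_ug'
[out] 290
% sums.minus x='ANS'
[out] -290
% sums.divby x='27'
[out] -290/27
% sums.load x='ANS'
[out] -290/27
% sums.grow x='57'
[out] 1249/27

Answer: 1249/27


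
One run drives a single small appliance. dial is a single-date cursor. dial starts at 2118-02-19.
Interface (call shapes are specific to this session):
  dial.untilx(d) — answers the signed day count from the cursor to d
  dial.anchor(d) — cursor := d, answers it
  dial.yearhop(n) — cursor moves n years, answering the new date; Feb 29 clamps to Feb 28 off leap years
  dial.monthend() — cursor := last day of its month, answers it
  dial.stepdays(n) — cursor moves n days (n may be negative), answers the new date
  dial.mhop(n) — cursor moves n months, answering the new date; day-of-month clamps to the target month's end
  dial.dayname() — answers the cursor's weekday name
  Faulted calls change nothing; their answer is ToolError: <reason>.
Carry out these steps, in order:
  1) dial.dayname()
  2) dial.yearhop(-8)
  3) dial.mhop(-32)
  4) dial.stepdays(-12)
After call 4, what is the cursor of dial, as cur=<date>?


>>> dayname
  Saturday
>>> yearhop n=-8
  2110-02-19
>>> mhop n=-32
  2107-06-19
>>> stepdays n=-12
  2107-06-07

Answer: cur=2107-06-07


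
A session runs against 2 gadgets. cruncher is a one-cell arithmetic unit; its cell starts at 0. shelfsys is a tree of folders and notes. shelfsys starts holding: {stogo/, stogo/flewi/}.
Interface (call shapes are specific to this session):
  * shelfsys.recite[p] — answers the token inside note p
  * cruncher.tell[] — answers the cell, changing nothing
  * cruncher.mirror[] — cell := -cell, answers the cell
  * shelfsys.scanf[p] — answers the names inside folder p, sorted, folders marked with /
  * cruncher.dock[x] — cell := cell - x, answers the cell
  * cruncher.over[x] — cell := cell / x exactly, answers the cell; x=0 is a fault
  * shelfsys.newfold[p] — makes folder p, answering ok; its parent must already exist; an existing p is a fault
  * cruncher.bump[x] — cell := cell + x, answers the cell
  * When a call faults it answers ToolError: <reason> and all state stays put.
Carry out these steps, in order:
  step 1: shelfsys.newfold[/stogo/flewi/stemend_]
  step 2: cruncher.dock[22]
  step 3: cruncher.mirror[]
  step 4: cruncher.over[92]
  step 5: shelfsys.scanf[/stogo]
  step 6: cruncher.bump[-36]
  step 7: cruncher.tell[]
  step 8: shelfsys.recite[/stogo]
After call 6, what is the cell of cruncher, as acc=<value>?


→ shelfsys.newfold(p=/stogo/flewi/stemend_)
← ok
→ cruncher.dock(x=22)
← -22
→ cruncher.mirror()
← 22
→ cruncher.over(x=92)
← 11/46
→ shelfsys.scanf(p=/stogo)
← [flewi/]
→ cruncher.bump(x=-36)
← -1645/46
→ cruncher.tell()
← -1645/46
→ shelfsys.recite(p=/stogo)
← ToolError: is a directory

Answer: acc=-1645/46


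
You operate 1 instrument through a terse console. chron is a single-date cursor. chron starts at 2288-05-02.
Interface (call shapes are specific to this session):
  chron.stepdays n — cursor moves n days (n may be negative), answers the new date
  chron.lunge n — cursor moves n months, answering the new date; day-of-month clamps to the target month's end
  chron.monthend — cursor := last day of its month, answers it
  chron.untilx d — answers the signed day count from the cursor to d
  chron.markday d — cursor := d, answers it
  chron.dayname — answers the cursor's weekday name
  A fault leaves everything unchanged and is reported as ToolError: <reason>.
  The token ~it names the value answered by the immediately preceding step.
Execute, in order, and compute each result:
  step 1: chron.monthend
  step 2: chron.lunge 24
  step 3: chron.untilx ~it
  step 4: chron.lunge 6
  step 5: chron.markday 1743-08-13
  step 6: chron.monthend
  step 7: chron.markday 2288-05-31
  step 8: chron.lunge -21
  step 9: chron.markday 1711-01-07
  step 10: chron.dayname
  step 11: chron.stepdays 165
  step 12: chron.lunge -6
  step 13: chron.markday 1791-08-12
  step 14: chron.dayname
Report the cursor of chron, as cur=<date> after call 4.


Answer: cur=2290-11-30

Derivation:
Then chron.monthend(), yielding 2288-05-31.
I call chron.lunge on 24, and see 2290-05-31.
I run chron.untilx on ~it, which returns 0.
Calling chron.lunge on 6: 2290-11-30.
Then chron.markday on 1743-08-13, and observe 1743-08-13.
I use chron.monthend(), which returns 1743-08-31.
Next I call chron.markday on 2288-05-31, which returns 2288-05-31.
I invoke chron.lunge on -21, and observe 2286-08-31.
I try chron.markday on 1711-01-07: 1711-01-07.
Using chron.dayname(), yielding Wednesday.
Using chron.stepdays on 165, giving 1711-06-21.
I call chron.lunge on -6: 1710-12-21.
I invoke chron.markday on 1791-08-12, — result: 1791-08-12.
I invoke chron.dayname(), → Friday.


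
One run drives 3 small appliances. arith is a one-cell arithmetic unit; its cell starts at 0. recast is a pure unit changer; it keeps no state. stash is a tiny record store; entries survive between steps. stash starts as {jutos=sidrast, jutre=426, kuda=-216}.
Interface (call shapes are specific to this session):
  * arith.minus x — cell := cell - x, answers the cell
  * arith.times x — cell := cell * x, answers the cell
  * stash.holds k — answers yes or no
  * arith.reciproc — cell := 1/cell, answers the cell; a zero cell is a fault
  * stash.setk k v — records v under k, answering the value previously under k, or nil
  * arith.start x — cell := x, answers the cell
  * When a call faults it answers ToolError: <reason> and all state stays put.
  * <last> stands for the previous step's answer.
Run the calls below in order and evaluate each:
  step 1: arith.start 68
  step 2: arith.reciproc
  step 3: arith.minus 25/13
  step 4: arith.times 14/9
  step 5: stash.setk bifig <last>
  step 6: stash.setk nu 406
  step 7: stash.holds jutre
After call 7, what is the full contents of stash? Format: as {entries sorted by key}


-- start(x='68') : 68
-- reciproc() : 1/68
-- minus(x='25/13') : -1687/884
-- times(x='14/9') : -11809/3978
-- setk(k='bifig', v='<last>') : nil
-- setk(k='nu', v='406') : nil
-- holds(k='jutre') : yes

Answer: {bifig=-11809/3978, jutos=sidrast, jutre=426, kuda=-216, nu=406}


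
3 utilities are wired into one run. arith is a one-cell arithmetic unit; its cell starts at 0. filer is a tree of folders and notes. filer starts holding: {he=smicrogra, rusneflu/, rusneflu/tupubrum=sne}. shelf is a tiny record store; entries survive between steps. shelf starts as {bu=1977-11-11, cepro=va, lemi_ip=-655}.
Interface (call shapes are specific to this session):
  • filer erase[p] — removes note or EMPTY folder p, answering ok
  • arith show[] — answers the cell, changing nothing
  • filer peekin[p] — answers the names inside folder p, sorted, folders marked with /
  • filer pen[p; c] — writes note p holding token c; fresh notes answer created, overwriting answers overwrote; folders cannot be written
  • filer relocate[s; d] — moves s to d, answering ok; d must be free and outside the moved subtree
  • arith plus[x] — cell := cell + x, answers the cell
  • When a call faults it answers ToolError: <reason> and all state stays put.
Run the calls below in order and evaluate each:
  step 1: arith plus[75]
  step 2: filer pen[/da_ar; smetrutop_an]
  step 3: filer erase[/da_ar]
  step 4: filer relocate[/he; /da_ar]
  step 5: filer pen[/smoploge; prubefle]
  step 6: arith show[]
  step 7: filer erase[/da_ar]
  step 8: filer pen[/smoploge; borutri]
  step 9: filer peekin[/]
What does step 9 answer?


I try arith plus using 75, yielding 75.
I call filer pen using /da_ar, smetrutop_an, → created.
Now I run filer erase using /da_ar, giving ok.
Then filer relocate using /he, /da_ar, yielding ok.
Then filer pen using /smoploge, prubefle, which returns created.
I call arith show, — result: 75.
Calling filer erase using /da_ar, → ok.
I invoke filer pen using /smoploge, borutri, and get overwrote.
Invoking filer peekin using /, → [rusneflu/, smoploge].

Answer: [rusneflu/, smoploge]


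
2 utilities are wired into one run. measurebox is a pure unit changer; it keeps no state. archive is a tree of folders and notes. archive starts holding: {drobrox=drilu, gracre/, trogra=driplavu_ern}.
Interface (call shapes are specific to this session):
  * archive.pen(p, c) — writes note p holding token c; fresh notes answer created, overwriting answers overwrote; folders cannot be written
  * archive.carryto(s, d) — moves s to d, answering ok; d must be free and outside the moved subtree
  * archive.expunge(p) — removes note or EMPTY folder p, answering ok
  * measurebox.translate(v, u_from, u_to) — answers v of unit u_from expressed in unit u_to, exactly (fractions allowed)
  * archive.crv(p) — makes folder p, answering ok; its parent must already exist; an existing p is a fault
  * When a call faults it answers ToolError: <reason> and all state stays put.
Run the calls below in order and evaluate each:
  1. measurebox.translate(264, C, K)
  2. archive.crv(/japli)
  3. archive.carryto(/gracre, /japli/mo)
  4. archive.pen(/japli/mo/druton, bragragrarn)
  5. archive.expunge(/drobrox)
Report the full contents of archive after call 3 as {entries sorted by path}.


·→ translate(v→264, u_from→C, u_to→K)
·← 10743/20
·→ crv(p→/japli)
·← ok
·→ carryto(s→/gracre, d→/japli/mo)
·← ok
·→ pen(p→/japli/mo/druton, c→bragragrarn)
·← created
·→ expunge(p→/drobrox)
·← ok

Answer: {drobrox=drilu, japli/, japli/mo/, trogra=driplavu_ern}


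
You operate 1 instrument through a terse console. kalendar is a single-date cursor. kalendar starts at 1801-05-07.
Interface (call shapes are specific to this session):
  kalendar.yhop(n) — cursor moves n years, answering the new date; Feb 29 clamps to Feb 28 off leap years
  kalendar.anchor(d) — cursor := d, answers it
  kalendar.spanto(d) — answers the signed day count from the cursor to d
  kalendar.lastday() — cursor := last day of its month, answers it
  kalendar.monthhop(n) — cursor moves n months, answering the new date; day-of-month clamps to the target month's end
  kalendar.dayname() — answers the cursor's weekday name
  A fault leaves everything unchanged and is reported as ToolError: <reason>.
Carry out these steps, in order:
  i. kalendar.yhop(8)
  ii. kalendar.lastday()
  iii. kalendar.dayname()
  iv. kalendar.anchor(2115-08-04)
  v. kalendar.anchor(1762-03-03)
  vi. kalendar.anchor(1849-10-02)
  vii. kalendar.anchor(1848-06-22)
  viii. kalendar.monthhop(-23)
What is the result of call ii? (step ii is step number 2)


Answer: 1809-05-31

Derivation:
Step: kalendar.yhop[n=8]
Result: 1809-05-07
Step: kalendar.lastday[]
Result: 1809-05-31
Step: kalendar.dayname[]
Result: Wednesday
Step: kalendar.anchor[d=2115-08-04]
Result: 2115-08-04
Step: kalendar.anchor[d=1762-03-03]
Result: 1762-03-03
Step: kalendar.anchor[d=1849-10-02]
Result: 1849-10-02
Step: kalendar.anchor[d=1848-06-22]
Result: 1848-06-22
Step: kalendar.monthhop[n=-23]
Result: 1846-07-22


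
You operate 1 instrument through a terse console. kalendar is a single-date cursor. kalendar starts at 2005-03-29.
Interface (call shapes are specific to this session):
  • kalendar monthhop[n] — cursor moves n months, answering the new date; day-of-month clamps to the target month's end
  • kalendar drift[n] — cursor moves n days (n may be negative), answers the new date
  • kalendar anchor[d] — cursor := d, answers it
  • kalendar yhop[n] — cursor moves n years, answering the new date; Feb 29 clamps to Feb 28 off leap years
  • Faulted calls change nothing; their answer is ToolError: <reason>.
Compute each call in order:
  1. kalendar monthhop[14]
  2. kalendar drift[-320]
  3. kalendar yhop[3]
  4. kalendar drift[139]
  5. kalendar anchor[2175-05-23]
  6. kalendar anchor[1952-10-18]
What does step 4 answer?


Now I run kalendar monthhop passing n→14, → 2006-05-29.
I try kalendar drift passing n→-320, — result: 2005-07-13.
Calling kalendar yhop passing n→3: 2008-07-13.
I try kalendar drift passing n→139, and observe 2008-11-29.
Invoking kalendar anchor passing d→2175-05-23, and see 2175-05-23.
I call kalendar anchor passing d→1952-10-18, and see 1952-10-18.

Answer: 2008-11-29


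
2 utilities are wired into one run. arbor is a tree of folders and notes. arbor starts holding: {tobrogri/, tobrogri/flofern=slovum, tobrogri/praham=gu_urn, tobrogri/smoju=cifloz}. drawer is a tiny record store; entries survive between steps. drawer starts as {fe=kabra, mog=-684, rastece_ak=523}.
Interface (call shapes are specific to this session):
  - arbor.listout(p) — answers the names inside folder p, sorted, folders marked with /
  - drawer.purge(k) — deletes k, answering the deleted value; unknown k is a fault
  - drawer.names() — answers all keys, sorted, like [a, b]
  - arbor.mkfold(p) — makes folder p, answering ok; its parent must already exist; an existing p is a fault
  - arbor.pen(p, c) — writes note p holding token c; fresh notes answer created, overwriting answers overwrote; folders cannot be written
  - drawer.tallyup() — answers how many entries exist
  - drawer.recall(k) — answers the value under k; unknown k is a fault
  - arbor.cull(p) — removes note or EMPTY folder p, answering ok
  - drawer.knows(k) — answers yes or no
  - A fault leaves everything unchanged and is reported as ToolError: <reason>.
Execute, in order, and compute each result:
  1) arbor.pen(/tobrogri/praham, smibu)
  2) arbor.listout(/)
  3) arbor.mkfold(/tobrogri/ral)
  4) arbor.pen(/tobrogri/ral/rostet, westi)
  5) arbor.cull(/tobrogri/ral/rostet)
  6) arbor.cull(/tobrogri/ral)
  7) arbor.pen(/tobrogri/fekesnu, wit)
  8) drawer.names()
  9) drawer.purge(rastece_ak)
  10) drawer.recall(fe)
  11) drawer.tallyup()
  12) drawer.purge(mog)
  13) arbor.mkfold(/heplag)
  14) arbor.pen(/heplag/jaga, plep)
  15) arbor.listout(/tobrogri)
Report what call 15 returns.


Answer: [fekesnu, flofern, praham, smoju]

Derivation:
>> arbor.pen(p→/tobrogri/praham, c→smibu)
<< overwrote
>> arbor.listout(p→/)
<< [tobrogri/]
>> arbor.mkfold(p→/tobrogri/ral)
<< ok
>> arbor.pen(p→/tobrogri/ral/rostet, c→westi)
<< created
>> arbor.cull(p→/tobrogri/ral/rostet)
<< ok
>> arbor.cull(p→/tobrogri/ral)
<< ok
>> arbor.pen(p→/tobrogri/fekesnu, c→wit)
<< created
>> drawer.names()
<< [fe, mog, rastece_ak]
>> drawer.purge(k→rastece_ak)
<< 523
>> drawer.recall(k→fe)
<< kabra
>> drawer.tallyup()
<< 2
>> drawer.purge(k→mog)
<< -684
>> arbor.mkfold(p→/heplag)
<< ok
>> arbor.pen(p→/heplag/jaga, c→plep)
<< created
>> arbor.listout(p→/tobrogri)
<< [fekesnu, flofern, praham, smoju]


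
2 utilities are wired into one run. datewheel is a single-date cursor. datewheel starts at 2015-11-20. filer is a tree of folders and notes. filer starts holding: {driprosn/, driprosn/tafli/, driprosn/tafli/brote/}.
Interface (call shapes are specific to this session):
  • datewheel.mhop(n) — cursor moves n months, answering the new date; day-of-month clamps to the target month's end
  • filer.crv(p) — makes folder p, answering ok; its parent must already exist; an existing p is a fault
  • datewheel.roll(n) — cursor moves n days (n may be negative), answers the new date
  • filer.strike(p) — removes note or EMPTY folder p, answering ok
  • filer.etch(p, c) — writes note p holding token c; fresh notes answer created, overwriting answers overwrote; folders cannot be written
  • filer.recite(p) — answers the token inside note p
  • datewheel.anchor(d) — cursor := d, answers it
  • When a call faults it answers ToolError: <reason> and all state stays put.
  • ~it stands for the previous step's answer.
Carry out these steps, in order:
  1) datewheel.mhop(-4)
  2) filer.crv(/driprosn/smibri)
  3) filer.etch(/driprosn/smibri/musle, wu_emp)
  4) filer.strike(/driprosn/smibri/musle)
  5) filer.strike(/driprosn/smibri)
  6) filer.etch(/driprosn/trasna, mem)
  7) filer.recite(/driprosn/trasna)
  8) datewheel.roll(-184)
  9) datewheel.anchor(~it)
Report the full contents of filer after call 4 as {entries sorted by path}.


Answer: {driprosn/, driprosn/smibri/, driprosn/tafli/, driprosn/tafli/brote/}

Derivation:
// datewheel.mhop(n: -4) ~> 2015-07-20
// filer.crv(p: /driprosn/smibri) ~> ok
// filer.etch(p: /driprosn/smibri/musle, c: wu_emp) ~> created
// filer.strike(p: /driprosn/smibri/musle) ~> ok
// filer.strike(p: /driprosn/smibri) ~> ok
// filer.etch(p: /driprosn/trasna, c: mem) ~> created
// filer.recite(p: /driprosn/trasna) ~> mem
// datewheel.roll(n: -184) ~> 2015-01-17
// datewheel.anchor(d: ~it) ~> 2015-01-17


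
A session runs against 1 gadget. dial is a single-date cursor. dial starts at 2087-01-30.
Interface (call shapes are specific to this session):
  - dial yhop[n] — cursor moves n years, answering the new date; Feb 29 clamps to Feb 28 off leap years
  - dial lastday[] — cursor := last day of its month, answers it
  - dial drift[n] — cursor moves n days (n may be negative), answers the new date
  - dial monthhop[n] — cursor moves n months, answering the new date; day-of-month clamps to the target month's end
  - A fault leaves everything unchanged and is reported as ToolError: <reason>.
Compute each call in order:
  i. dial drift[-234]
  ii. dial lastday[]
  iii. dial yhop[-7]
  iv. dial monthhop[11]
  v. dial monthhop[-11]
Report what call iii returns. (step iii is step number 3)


Answer: 2079-06-30

Derivation:
Using dial drift(n→-234), — result: 2086-06-10.
Using dial lastday, and observe 2086-06-30.
I invoke dial yhop(n→-7), — result: 2079-06-30.
Calling dial monthhop(n→11), yielding 2080-05-30.
Using dial monthhop(n→-11), and see 2079-06-30.


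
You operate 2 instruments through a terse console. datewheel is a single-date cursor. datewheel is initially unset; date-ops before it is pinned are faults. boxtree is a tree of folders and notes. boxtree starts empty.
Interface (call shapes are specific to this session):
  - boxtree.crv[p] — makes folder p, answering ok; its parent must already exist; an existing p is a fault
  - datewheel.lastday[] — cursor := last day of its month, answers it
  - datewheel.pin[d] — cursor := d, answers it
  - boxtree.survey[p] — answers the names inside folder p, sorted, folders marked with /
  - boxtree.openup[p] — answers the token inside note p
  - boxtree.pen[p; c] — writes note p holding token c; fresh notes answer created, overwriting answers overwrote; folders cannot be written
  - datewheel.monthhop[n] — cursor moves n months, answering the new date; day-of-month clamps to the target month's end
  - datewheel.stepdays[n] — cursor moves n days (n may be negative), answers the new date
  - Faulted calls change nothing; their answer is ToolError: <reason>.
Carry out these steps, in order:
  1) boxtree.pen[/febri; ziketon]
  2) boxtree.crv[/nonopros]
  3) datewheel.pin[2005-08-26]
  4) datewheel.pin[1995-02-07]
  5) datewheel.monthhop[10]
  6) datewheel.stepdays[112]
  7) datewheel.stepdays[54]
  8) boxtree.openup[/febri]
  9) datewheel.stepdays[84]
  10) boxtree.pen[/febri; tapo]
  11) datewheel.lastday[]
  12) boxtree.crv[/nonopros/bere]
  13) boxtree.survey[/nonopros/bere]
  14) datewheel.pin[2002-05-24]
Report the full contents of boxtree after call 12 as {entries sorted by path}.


# boxtree.pen(p='/febri', c='ziketon') : created
# boxtree.crv(p='/nonopros') : ok
# datewheel.pin(d='2005-08-26') : 2005-08-26
# datewheel.pin(d='1995-02-07') : 1995-02-07
# datewheel.monthhop(n='10') : 1995-12-07
# datewheel.stepdays(n='112') : 1996-03-28
# datewheel.stepdays(n='54') : 1996-05-21
# boxtree.openup(p='/febri') : ziketon
# datewheel.stepdays(n='84') : 1996-08-13
# boxtree.pen(p='/febri', c='tapo') : overwrote
# datewheel.lastday() : 1996-08-31
# boxtree.crv(p='/nonopros/bere') : ok
# boxtree.survey(p='/nonopros/bere') : []
# datewheel.pin(d='2002-05-24') : 2002-05-24

Answer: {febri=tapo, nonopros/, nonopros/bere/}


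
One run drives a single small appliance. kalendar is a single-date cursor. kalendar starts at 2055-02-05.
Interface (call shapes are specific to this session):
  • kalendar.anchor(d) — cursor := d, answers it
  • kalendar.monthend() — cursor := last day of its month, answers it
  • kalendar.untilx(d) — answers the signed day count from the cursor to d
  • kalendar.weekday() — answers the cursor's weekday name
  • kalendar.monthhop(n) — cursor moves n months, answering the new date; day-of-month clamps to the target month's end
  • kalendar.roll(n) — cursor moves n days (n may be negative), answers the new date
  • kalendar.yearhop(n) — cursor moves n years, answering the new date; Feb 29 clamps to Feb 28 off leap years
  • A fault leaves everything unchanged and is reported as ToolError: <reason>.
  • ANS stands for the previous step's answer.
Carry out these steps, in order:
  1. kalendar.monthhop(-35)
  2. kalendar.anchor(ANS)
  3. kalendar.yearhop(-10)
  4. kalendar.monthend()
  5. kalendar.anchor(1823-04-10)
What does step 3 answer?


Answer: 2042-03-05

Derivation:
% monthhop n='-35'
:: 2052-03-05
% anchor d='ANS'
:: 2052-03-05
% yearhop n='-10'
:: 2042-03-05
% monthend
:: 2042-03-31
% anchor d='1823-04-10'
:: 1823-04-10


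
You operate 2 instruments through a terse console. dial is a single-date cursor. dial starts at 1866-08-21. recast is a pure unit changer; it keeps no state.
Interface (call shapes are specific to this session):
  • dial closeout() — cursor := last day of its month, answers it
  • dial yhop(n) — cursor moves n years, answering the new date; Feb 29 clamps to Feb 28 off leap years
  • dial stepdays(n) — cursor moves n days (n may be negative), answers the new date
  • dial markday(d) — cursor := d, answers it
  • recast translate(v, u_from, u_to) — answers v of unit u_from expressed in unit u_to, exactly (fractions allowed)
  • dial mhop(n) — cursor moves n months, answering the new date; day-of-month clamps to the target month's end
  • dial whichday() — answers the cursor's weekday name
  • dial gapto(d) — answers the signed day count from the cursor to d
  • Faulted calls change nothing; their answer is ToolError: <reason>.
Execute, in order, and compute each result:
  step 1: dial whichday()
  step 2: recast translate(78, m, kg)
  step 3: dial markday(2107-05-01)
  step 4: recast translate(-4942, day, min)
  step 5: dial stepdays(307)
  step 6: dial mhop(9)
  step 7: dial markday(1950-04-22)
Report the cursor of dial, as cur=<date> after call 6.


Answer: cur=2108-12-03

Derivation:
>>> dial whichday
[out] Tuesday
>>> recast translate v=78 u_from=m u_to=kg
[out] ToolError: incompatible units
>>> dial markday d=2107-05-01
[out] 2107-05-01
>>> recast translate v=-4942 u_from=day u_to=min
[out] -7116480
>>> dial stepdays n=307
[out] 2108-03-03
>>> dial mhop n=9
[out] 2108-12-03
>>> dial markday d=1950-04-22
[out] 1950-04-22
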